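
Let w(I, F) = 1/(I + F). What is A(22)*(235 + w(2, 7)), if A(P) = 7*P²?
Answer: 7169008/9 ≈ 7.9656e+5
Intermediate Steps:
w(I, F) = 1/(F + I)
A(22)*(235 + w(2, 7)) = (7*22²)*(235 + 1/(7 + 2)) = (7*484)*(235 + 1/9) = 3388*(235 + ⅑) = 3388*(2116/9) = 7169008/9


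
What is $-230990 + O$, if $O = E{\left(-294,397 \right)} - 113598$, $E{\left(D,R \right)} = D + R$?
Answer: $-344485$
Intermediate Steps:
$O = -113495$ ($O = \left(-294 + 397\right) - 113598 = 103 - 113598 = -113495$)
$-230990 + O = -230990 - 113495 = -344485$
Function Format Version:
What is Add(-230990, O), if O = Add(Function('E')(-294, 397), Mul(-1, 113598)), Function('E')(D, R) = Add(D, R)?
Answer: -344485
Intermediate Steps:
O = -113495 (O = Add(Add(-294, 397), Mul(-1, 113598)) = Add(103, -113598) = -113495)
Add(-230990, O) = Add(-230990, -113495) = -344485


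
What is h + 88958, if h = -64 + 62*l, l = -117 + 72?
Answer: 86104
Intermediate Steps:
l = -45
h = -2854 (h = -64 + 62*(-45) = -64 - 2790 = -2854)
h + 88958 = -2854 + 88958 = 86104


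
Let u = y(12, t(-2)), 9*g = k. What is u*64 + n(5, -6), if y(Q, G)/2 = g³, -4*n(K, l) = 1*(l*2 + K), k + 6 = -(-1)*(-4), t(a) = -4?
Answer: -506897/2916 ≈ -173.83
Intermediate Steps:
k = -10 (k = -6 - (-1)*(-4) = -6 - 1*4 = -6 - 4 = -10)
g = -10/9 (g = (⅑)*(-10) = -10/9 ≈ -1.1111)
n(K, l) = -l/2 - K/4 (n(K, l) = -(l*2 + K)/4 = -(2*l + K)/4 = -(K + 2*l)/4 = -l/2 - K/4)
y(Q, G) = -2000/729 (y(Q, G) = 2*(-10/9)³ = 2*(-1000/729) = -2000/729)
u = -2000/729 ≈ -2.7435
u*64 + n(5, -6) = -2000/729*64 + (-½*(-6) - ¼*5) = -128000/729 + (3 - 5/4) = -128000/729 + 7/4 = -506897/2916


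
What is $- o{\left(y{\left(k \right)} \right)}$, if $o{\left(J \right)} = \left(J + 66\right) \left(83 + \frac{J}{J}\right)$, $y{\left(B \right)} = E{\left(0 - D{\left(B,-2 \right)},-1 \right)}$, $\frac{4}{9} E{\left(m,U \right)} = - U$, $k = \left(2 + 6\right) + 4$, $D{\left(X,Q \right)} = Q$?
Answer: $-5733$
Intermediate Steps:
$k = 12$ ($k = 8 + 4 = 12$)
$E{\left(m,U \right)} = - \frac{9 U}{4}$ ($E{\left(m,U \right)} = \frac{9 \left(- U\right)}{4} = - \frac{9 U}{4}$)
$y{\left(B \right)} = \frac{9}{4}$ ($y{\left(B \right)} = \left(- \frac{9}{4}\right) \left(-1\right) = \frac{9}{4}$)
$o{\left(J \right)} = 5544 + 84 J$ ($o{\left(J \right)} = \left(66 + J\right) \left(83 + 1\right) = \left(66 + J\right) 84 = 5544 + 84 J$)
$- o{\left(y{\left(k \right)} \right)} = - (5544 + 84 \cdot \frac{9}{4}) = - (5544 + 189) = \left(-1\right) 5733 = -5733$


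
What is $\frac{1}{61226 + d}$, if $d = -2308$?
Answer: $\frac{1}{58918} \approx 1.6973 \cdot 10^{-5}$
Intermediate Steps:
$\frac{1}{61226 + d} = \frac{1}{61226 - 2308} = \frac{1}{58918}$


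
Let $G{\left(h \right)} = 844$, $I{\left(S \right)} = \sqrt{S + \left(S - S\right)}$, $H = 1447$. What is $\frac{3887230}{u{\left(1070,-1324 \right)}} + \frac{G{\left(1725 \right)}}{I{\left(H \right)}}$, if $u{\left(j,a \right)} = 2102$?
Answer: $\frac{1943615}{1051} + \frac{844 \sqrt{1447}}{1447} \approx 1871.5$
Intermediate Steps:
$I{\left(S \right)} = \sqrt{S}$ ($I{\left(S \right)} = \sqrt{S + 0} = \sqrt{S}$)
$\frac{3887230}{u{\left(1070,-1324 \right)}} + \frac{G{\left(1725 \right)}}{I{\left(H \right)}} = \frac{3887230}{2102} + \frac{844}{\sqrt{1447}} = 3887230 \cdot \frac{1}{2102} + 844 \frac{\sqrt{1447}}{1447} = \frac{1943615}{1051} + \frac{844 \sqrt{1447}}{1447}$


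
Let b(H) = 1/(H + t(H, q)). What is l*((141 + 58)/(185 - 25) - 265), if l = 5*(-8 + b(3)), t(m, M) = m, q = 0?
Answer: 661149/64 ≈ 10330.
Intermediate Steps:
b(H) = 1/(2*H) (b(H) = 1/(H + H) = 1/(2*H))
l = -235/6 (l = 5*(-8 + (1/2)/3) = 5*(-8 + (1/2)*(1/3)) = 5*(-8 + 1/6) = 5*(-47/6) = -235/6 ≈ -39.167)
l*((141 + 58)/(185 - 25) - 265) = -235*((141 + 58)/(185 - 25) - 265)/6 = -235*(199/160 - 265)/6 = -235/6*(-42201/160) = 661149/64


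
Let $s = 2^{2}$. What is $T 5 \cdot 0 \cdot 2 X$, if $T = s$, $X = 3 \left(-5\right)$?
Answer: $0$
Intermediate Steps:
$X = -15$
$s = 4$
$T = 4$
$T 5 \cdot 0 \cdot 2 X = 4 \cdot 5 \cdot 0 \cdot 2 \left(-15\right) = 4 \cdot 0 \cdot 2 \left(-15\right) = 4 \cdot 0 \left(-15\right) = 0 \left(-15\right) = 0$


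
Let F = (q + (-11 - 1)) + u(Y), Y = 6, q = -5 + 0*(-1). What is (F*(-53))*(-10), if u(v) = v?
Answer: -5830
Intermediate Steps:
q = -5 (q = -5 + 0 = -5)
F = -11 (F = (-5 + (-11 - 1)) + 6 = (-5 - 12) + 6 = -17 + 6 = -11)
(F*(-53))*(-10) = -11*(-53)*(-10) = 583*(-10) = -5830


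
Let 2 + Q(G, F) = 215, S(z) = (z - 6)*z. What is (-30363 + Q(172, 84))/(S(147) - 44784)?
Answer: 3350/2673 ≈ 1.2533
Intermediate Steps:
S(z) = z*(-6 + z) (S(z) = (-6 + z)*z = z*(-6 + z))
Q(G, F) = 213 (Q(G, F) = -2 + 215 = 213)
(-30363 + Q(172, 84))/(S(147) - 44784) = (-30363 + 213)/(147*(-6 + 147) - 44784) = -30150/(147*141 - 44784) = -30150/(20727 - 44784) = -30150/(-24057) = -30150*(-1/24057) = 3350/2673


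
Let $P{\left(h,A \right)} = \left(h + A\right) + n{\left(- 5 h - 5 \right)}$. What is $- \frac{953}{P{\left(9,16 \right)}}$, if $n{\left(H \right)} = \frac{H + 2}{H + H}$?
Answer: $- \frac{23825}{637} \approx -37.402$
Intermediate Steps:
$n{\left(H \right)} = \frac{2 + H}{2 H}$
$P{\left(h,A \right)} = A + h + \frac{-3 - 5 h}{2 \left(-5 - 5 h\right)}$ ($P{\left(h,A \right)} = \left(h + A\right) + \frac{2 - \left(5 + 5 h\right)}{2 \left(- 5 h - 5\right)} = \left(A + h\right) + \frac{2 - \left(5 + 5 h\right)}{2 \left(- 5 h - 5\right)} = \left(A + h\right) + \frac{2 - \left(5 + 5 h\right)}{2 \left(-5 - 5 h\right)} = \left(A + h\right) + \frac{-3 - 5 h}{2 \left(-5 - 5 h\right)} = A + h + \frac{-3 - 5 h}{2 \left(-5 - 5 h\right)}$)
$- \frac{953}{P{\left(9,16 \right)}} = - \frac{953}{\frac{1}{1 + 9} \left(\frac{3}{10} + \frac{1}{2} \cdot 9 + \left(1 + 9\right) \left(16 + 9\right)\right)} = - \frac{953}{\frac{1}{10} \left(\frac{3}{10} + \frac{9}{2} + 10 \cdot 25\right)} = - \frac{953}{\frac{1}{10} \left(\frac{3}{10} + \frac{9}{2} + 250\right)} = - \frac{953}{\frac{1}{10} \cdot \frac{1274}{5}} = - \frac{953}{\frac{637}{25}} = \left(-953\right) \frac{25}{637} = - \frac{23825}{637}$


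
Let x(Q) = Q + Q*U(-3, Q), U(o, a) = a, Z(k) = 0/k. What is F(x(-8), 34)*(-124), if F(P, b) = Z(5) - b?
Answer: 4216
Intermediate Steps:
Z(k) = 0
x(Q) = Q + Q² (x(Q) = Q + Q*Q = Q + Q²)
F(P, b) = -b (F(P, b) = 0 - b = -b)
F(x(-8), 34)*(-124) = -1*34*(-124) = -34*(-124) = 4216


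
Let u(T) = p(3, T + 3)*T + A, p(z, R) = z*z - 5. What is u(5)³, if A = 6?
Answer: 17576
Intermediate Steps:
p(z, R) = -5 + z² (p(z, R) = z² - 5 = -5 + z²)
u(T) = 6 + 4*T (u(T) = (-5 + 3²)*T + 6 = (-5 + 9)*T + 6 = 4*T + 6 = 6 + 4*T)
u(5)³ = (6 + 4*5)³ = (6 + 20)³ = 26³ = 17576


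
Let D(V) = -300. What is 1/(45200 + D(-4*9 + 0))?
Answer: 1/44900 ≈ 2.2272e-5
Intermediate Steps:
1/(45200 + D(-4*9 + 0)) = 1/(45200 - 300) = 1/44900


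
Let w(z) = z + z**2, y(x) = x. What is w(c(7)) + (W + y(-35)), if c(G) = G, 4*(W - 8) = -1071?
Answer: -955/4 ≈ -238.75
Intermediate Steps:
W = -1039/4 (W = 8 + (1/4)*(-1071) = 8 - 1071/4 = -1039/4 ≈ -259.75)
w(c(7)) + (W + y(-35)) = 7*(1 + 7) + (-1039/4 - 35) = 7*8 - 1179/4 = 56 - 1179/4 = -955/4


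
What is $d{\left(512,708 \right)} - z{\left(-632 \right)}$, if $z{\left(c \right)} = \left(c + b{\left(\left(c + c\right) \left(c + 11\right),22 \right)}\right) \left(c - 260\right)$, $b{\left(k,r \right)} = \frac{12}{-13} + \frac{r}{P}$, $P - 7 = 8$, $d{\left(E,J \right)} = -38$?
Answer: $- \frac{109842938}{195} \approx -5.633 \cdot 10^{5}$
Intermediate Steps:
$P = 15$ ($P = 7 + 8 = 15$)
$b{\left(k,r \right)} = - \frac{12}{13} + \frac{r}{15}$ ($b{\left(k,r \right)} = \frac{12}{-13} + \frac{r}{15} = 12 \left(- \frac{1}{13}\right) + r \frac{1}{15} = - \frac{12}{13} + \frac{r}{15}$)
$z{\left(c \right)} = \left(-260 + c\right) \left(\frac{106}{195} + c\right)$ ($z{\left(c \right)} = \left(c + \left(- \frac{12}{13} + \frac{1}{15} \cdot 22\right)\right) \left(c - 260\right) = \left(c + \left(- \frac{12}{13} + \frac{22}{15}\right)\right) \left(-260 + c\right) = \left(c + \frac{106}{195}\right) \left(-260 + c\right) = \left(\frac{106}{195} + c\right) \left(-260 + c\right) = \left(-260 + c\right) \left(\frac{106}{195} + c\right)$)
$d{\left(512,708 \right)} - z{\left(-632 \right)} = -38 - \left(- \frac{424}{3} + \left(-632\right)^{2} - - \frac{31975408}{195}\right) = -38 - \left(- \frac{424}{3} + 399424 + \frac{31975408}{195}\right) = -38 - \frac{109835528}{195} = - \frac{109842938}{195}$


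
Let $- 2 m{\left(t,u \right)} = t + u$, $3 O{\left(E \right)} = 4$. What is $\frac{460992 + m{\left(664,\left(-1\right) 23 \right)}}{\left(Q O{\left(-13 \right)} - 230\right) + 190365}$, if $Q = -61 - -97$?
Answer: $\frac{921343}{380366} \approx 2.4223$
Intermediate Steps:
$O{\left(E \right)} = \frac{4}{3}$ ($O{\left(E \right)} = \frac{1}{3} \cdot 4 = \frac{4}{3}$)
$m{\left(t,u \right)} = - \frac{t}{2} - \frac{u}{2}$ ($m{\left(t,u \right)} = - \frac{t + u}{2} = - \frac{t}{2} - \frac{u}{2}$)
$Q = 36$ ($Q = -61 + 97 = 36$)
$\frac{460992 + m{\left(664,\left(-1\right) 23 \right)}}{\left(Q O{\left(-13 \right)} - 230\right) + 190365} = \frac{460992 - \left(332 + \frac{\left(-1\right) 23}{2}\right)}{\left(36 \cdot \frac{4}{3} - 230\right) + 190365} = \frac{460992 - \frac{641}{2}}{\left(48 - 230\right) + 190365} = \frac{460992 + \left(-332 + \frac{23}{2}\right)}{-182 + 190365} = \frac{460992 - \frac{641}{2}}{190183} = \frac{921343}{2} \cdot \frac{1}{190183} = \frac{921343}{380366}$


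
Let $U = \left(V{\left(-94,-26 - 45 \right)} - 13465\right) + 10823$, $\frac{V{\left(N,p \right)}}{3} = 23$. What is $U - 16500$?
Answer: $-19073$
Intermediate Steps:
$V{\left(N,p \right)} = 69$ ($V{\left(N,p \right)} = 3 \cdot 23 = 69$)
$U = -2573$ ($U = \left(69 - 13465\right) + 10823 = -13396 + 10823 = -2573$)
$U - 16500 = -2573 - 16500 = -19073$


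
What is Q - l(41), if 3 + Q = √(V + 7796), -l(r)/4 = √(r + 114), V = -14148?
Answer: -3 + 4*√155 + 4*I*√397 ≈ 46.8 + 79.699*I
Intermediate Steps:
l(r) = -4*√(114 + r) (l(r) = -4*√(r + 114) = -4*√(114 + r))
Q = -3 + 4*I*√397 (Q = -3 + √(-14148 + 7796) = -3 + √(-6352) = -3 + 4*I*√397 ≈ -3.0 + 79.699*I)
Q - l(41) = (-3 + 4*I*√397) - (-4)*√(114 + 41) = (-3 + 4*I*√397) - (-4)*√155 = (-3 + 4*I*√397) + 4*√155 = -3 + 4*√155 + 4*I*√397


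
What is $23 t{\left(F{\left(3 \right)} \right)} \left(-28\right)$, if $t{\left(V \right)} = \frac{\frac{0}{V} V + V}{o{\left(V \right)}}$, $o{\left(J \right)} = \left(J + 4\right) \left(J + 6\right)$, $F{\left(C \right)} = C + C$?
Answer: $- \frac{161}{5} \approx -32.2$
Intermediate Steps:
$F{\left(C \right)} = 2 C$
$o{\left(J \right)} = \left(4 + J\right) \left(6 + J\right)$
$t{\left(V \right)} = \frac{V}{24 + V^{2} + 10 V}$ ($t{\left(V \right)} = \frac{\frac{0}{V} V + V}{24 + V^{2} + 10 V} = \frac{0 V + V}{24 + V^{2} + 10 V} = \frac{0 + V}{24 + V^{2} + 10 V} = \frac{V}{24 + V^{2} + 10 V}$)
$23 t{\left(F{\left(3 \right)} \right)} \left(-28\right) = 23 \frac{2 \cdot 3}{24 + \left(2 \cdot 3\right)^{2} + 10 \cdot 2 \cdot 3} \left(-28\right) = 23 \frac{6}{24 + 6^{2} + 10 \cdot 6} \left(-28\right) = 23 \frac{6}{24 + 36 + 60} \left(-28\right) = 23 \cdot \frac{6}{120} \left(-28\right) = 23 \cdot 6 \cdot \frac{1}{120} \left(-28\right) = 23 \cdot \frac{1}{20} \left(-28\right) = \frac{23}{20} \left(-28\right) = - \frac{161}{5}$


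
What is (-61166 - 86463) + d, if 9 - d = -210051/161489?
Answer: -23838796129/161489 ≈ -1.4762e+5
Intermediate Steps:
d = 1663452/161489 (d = 9 - (-210051)/161489 = 9 - 1*(-210051/161489) = 9 + 210051/161489 = 1663452/161489 ≈ 10.301)
(-61166 - 86463) + d = (-61166 - 86463) + 1663452/161489 = -147629 + 1663452/161489 = -23838796129/161489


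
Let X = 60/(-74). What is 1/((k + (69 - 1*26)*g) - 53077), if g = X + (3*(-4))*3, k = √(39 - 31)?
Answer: -74829355/4090162421273 - 2738*√2/4090162421273 ≈ -1.8296e-5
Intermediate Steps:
X = -30/37 (X = 60*(-1/74) = -30/37 ≈ -0.81081)
k = 2*√2 (k = √8 = 2*√2 ≈ 2.8284)
g = -1362/37 (g = -30/37 + (3*(-4))*3 = -30/37 - 12*3 = -30/37 - 36 = -1362/37 ≈ -36.811)
1/((k + (69 - 1*26)*g) - 53077) = 1/((2*√2 + (69 - 1*26)*(-1362/37)) - 53077) = 1/((2*√2 + (69 - 26)*(-1362/37)) - 53077) = 1/((2*√2 + 43*(-1362/37)) - 53077) = 1/((2*√2 - 58566/37) - 53077) = 1/((-58566/37 + 2*√2) - 53077) = 1/(-2022415/37 + 2*√2)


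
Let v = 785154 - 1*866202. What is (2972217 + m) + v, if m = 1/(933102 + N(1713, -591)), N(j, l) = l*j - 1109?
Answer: 232421075909/80390 ≈ 2.8912e+6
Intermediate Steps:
v = -81048 (v = 785154 - 866202 = -81048)
N(j, l) = -1109 + j*l (N(j, l) = j*l - 1109 = -1109 + j*l)
m = -1/80390 (m = 1/(933102 + (-1109 + 1713*(-591))) = 1/(933102 + (-1109 - 1012383)) = 1/(933102 - 1013492) = 1/(-80390) = -1/80390 ≈ -1.2439e-5)
(2972217 + m) + v = (2972217 - 1/80390) - 81048 = 238936524629/80390 - 81048 = 232421075909/80390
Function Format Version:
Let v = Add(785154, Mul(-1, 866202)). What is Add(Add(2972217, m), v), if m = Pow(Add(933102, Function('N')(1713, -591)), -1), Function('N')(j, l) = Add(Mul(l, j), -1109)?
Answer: Rational(232421075909, 80390) ≈ 2.8912e+6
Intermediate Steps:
v = -81048 (v = Add(785154, -866202) = -81048)
Function('N')(j, l) = Add(-1109, Mul(j, l)) (Function('N')(j, l) = Add(Mul(j, l), -1109) = Add(-1109, Mul(j, l)))
m = Rational(-1, 80390) (m = Pow(Add(933102, Add(-1109, Mul(1713, -591))), -1) = Pow(Add(933102, Add(-1109, -1012383)), -1) = Pow(Add(933102, -1013492), -1) = Pow(-80390, -1) = Rational(-1, 80390) ≈ -1.2439e-5)
Add(Add(2972217, m), v) = Add(Add(2972217, Rational(-1, 80390)), -81048) = Add(Rational(238936524629, 80390), -81048) = Rational(232421075909, 80390)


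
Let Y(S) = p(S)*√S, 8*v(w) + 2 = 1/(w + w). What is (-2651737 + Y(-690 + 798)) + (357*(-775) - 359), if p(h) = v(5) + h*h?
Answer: -2928771 + 2799303*√3/40 ≈ -2.8076e+6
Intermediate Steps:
v(w) = -¼ + 1/(16*w) (v(w) = -¼ + 1/(8*(w + w)) = -¼ + 1/(8*((2*w))) = -¼ + (1/(2*w))/8 = -¼ + 1/(16*w))
p(h) = -19/80 + h² (p(h) = (1/16)*(1 - 4*5)/5 + h*h = (1/16)*(⅕)*(1 - 20) + h² = (1/16)*(⅕)*(-19) + h² = -19/80 + h²)
Y(S) = √S*(-19/80 + S²) (Y(S) = (-19/80 + S²)*√S = √S*(-19/80 + S²))
(-2651737 + Y(-690 + 798)) + (357*(-775) - 359) = (-2651737 + √(-690 + 798)*(-19/80 + (-690 + 798)²)) + (357*(-775) - 359) = (-2651737 + √108*(-19/80 + 108²)) + (-276675 - 359) = (-2651737 + (6*√3)*(-19/80 + 11664)) - 277034 = (-2651737 + (6*√3)*(933101/80)) - 277034 = (-2651737 + 2799303*√3/40) - 277034 = -2928771 + 2799303*√3/40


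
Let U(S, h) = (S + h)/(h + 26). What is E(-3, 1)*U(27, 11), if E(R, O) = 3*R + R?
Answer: -456/37 ≈ -12.324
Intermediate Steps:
U(S, h) = (S + h)/(26 + h)
E(R, O) = 4*R
E(-3, 1)*U(27, 11) = (4*(-3))*((27 + 11)/(26 + 11)) = -12*38/37 = -456/37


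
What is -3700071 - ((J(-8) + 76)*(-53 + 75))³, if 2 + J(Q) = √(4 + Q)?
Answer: -4309069799 - 349765504*I ≈ -4.3091e+9 - 3.4977e+8*I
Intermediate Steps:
J(Q) = -2 + √(4 + Q)
-3700071 - ((J(-8) + 76)*(-53 + 75))³ = -3700071 - (((-2 + √(4 - 8)) + 76)*(-53 + 75))³ = -3700071 - (((-2 + √(-4)) + 76)*22)³ = -3700071 - (((-2 + 2*I) + 76)*22)³ = -3700071 - ((74 + 2*I)*22)³ = -3700071 - (1628 + 44*I)³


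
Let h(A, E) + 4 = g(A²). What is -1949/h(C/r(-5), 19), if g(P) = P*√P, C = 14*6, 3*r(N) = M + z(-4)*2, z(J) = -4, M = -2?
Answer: -243625/1999876 ≈ -0.12182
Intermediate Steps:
r(N) = -10/3 (r(N) = (-2 - 4*2)/3 = (-2 - 8)/3 = (⅓)*(-10) = -10/3)
C = 84
g(P) = P^(3/2)
h(A, E) = -4 + (A²)^(3/2)
-1949/h(C/r(-5), 19) = -1949/(-4 + ((84/(-10/3))²)^(3/2)) = -1949/(-4 + ((84*(-3/10))²)^(3/2)) = -1949/(-4 + ((-126/5)²)^(3/2)) = -1949/(-4 + (15876/25)^(3/2)) = -1949/(-4 + 2000376/125) = -1949/1999876/125 = -1949*125/1999876 = -243625/1999876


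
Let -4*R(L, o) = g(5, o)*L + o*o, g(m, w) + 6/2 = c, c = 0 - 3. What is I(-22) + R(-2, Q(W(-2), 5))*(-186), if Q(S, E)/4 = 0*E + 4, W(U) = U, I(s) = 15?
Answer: 12477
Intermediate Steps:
c = -3
g(m, w) = -6 (g(m, w) = -3 - 3 = -6)
Q(S, E) = 16 (Q(S, E) = 4*(0*E + 4) = 4*(0 + 4) = 4*4 = 16)
R(L, o) = -o²/4 + 3*L/2 (R(L, o) = -(-6*L + o*o)/4 = -(-6*L + o²)/4 = -(o² - 6*L)/4 = -o²/4 + 3*L/2)
I(-22) + R(-2, Q(W(-2), 5))*(-186) = 15 + (-¼*16² + (3/2)*(-2))*(-186) = 15 + (-¼*256 - 3)*(-186) = 15 + (-64 - 3)*(-186) = 15 - 67*(-186) = 15 + 12462 = 12477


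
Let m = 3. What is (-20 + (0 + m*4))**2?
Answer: 64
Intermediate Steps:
(-20 + (0 + m*4))**2 = (-20 + (0 + 3*4))**2 = (-20 + (0 + 12))**2 = (-20 + 12)**2 = (-8)**2 = 64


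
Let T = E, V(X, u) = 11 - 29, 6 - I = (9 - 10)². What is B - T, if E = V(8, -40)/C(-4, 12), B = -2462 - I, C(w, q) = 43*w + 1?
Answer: -46875/19 ≈ -2467.1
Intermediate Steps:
C(w, q) = 1 + 43*w
I = 5 (I = 6 - (9 - 10)² = 6 - 1*(-1)² = 6 - 1*1 = 6 - 1 = 5)
B = -2467 (B = -2462 - 1*5 = -2462 - 5 = -2467)
V(X, u) = -18
E = 2/19 (E = -18/(1 + 43*(-4)) = -18/(1 - 172) = -18/(-171) = -18*(-1/171) = 2/19 ≈ 0.10526)
T = 2/19 ≈ 0.10526
B - T = -2467 - 1*2/19 = -2467 - 2/19 = -46875/19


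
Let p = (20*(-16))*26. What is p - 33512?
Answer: -41832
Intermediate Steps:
p = -8320 (p = -320*26 = -8320)
p - 33512 = -8320 - 33512 = -41832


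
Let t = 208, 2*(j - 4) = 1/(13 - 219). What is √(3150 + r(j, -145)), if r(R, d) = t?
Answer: √3358 ≈ 57.948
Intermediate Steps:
j = 1647/412 (j = 4 + 1/(2*(13 - 219)) = 4 + (½)/(-206) = 4 + (½)*(-1/206) = 4 - 1/412 = 1647/412 ≈ 3.9976)
r(R, d) = 208
√(3150 + r(j, -145)) = √(3150 + 208) = √3358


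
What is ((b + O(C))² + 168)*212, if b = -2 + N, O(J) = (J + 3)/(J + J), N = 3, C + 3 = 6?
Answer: 36464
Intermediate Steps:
C = 3 (C = -3 + 6 = 3)
O(J) = (3 + J)/(2*J) (O(J) = (3 + J)/((2*J)) = (3 + J)*(1/(2*J)) = (3 + J)/(2*J))
b = 1 (b = -2 + 3 = 1)
((b + O(C))² + 168)*212 = ((1 + (½)*(3 + 3)/3)² + 168)*212 = ((1 + (½)*(⅓)*6)² + 168)*212 = ((1 + 1)² + 168)*212 = (2² + 168)*212 = (4 + 168)*212 = 172*212 = 36464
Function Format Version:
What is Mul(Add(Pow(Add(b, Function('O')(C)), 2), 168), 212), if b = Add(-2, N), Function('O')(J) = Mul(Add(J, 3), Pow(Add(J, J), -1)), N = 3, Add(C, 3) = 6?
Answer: 36464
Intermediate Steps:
C = 3 (C = Add(-3, 6) = 3)
Function('O')(J) = Mul(Rational(1, 2), Pow(J, -1), Add(3, J)) (Function('O')(J) = Mul(Add(3, J), Pow(Mul(2, J), -1)) = Mul(Add(3, J), Mul(Rational(1, 2), Pow(J, -1))) = Mul(Rational(1, 2), Pow(J, -1), Add(3, J)))
b = 1 (b = Add(-2, 3) = 1)
Mul(Add(Pow(Add(b, Function('O')(C)), 2), 168), 212) = Mul(Add(Pow(Add(1, Mul(Rational(1, 2), Pow(3, -1), Add(3, 3))), 2), 168), 212) = Mul(Add(Pow(Add(1, Mul(Rational(1, 2), Rational(1, 3), 6)), 2), 168), 212) = Mul(Add(Pow(Add(1, 1), 2), 168), 212) = Mul(Add(Pow(2, 2), 168), 212) = Mul(Add(4, 168), 212) = Mul(172, 212) = 36464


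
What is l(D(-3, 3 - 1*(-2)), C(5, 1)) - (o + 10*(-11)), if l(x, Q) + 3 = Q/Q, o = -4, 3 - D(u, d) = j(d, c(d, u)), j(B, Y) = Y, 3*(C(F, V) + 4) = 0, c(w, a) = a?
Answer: 112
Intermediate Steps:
C(F, V) = -4 (C(F, V) = -4 + (1/3)*0 = -4 + 0 = -4)
D(u, d) = 3 - u
l(x, Q) = -2 (l(x, Q) = -3 + Q/Q = -3 + 1 = -2)
l(D(-3, 3 - 1*(-2)), C(5, 1)) - (o + 10*(-11)) = -2 - (-4 + 10*(-11)) = -2 - (-4 - 110) = -2 - 1*(-114) = -2 + 114 = 112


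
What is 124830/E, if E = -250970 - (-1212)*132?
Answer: -62415/45493 ≈ -1.3720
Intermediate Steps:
E = -90986 (E = -250970 - 1*(-159984) = -250970 + 159984 = -90986)
124830/E = 124830/(-90986) = 124830*(-1/90986) = -62415/45493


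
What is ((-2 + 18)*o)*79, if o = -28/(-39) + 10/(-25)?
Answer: 78368/195 ≈ 401.89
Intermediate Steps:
o = 62/195 (o = -28*(-1/39) + 10*(-1/25) = 28/39 - ⅖ = 62/195 ≈ 0.31795)
((-2 + 18)*o)*79 = ((-2 + 18)*(62/195))*79 = (16*(62/195))*79 = (992/195)*79 = 78368/195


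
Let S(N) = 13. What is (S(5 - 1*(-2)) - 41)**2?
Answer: 784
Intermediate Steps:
(S(5 - 1*(-2)) - 41)**2 = (13 - 41)**2 = (-28)**2 = 784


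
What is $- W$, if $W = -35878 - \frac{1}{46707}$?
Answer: $\frac{1675753747}{46707} \approx 35878.0$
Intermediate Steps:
$W = - \frac{1675753747}{46707}$ ($W = -35878 - \frac{1}{46707} = - \frac{1675753747}{46707} \approx -35878.0$)
$- W = \left(-1\right) \left(- \frac{1675753747}{46707}\right) = \frac{1675753747}{46707}$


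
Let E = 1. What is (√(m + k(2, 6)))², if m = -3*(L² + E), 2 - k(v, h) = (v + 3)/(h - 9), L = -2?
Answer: -34/3 ≈ -11.333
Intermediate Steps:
k(v, h) = 2 - (3 + v)/(-9 + h) (k(v, h) = 2 - (v + 3)/(h - 9) = 2 - (3 + v)/(-9 + h))
m = -15 (m = -3*((-2)² + 1) = -3*(4 + 1) = -3*5 = -15)
(√(m + k(2, 6)))² = (√(-15 + (-21 - 1*2 + 2*6)/(-9 + 6)))² = (√(-15 + (-21 - 2 + 12)/(-3)))² = (√(-15 - ⅓*(-11)))² = (√(-15 + 11/3))² = (√(-34/3))² = (I*√102/3)² = -34/3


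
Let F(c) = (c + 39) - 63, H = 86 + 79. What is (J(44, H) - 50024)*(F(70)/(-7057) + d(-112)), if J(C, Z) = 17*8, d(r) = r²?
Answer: -4416233528256/7057 ≈ -6.2580e+8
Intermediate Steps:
H = 165
F(c) = -24 + c (F(c) = (39 + c) - 63 = -24 + c)
J(C, Z) = 136
(J(44, H) - 50024)*(F(70)/(-7057) + d(-112)) = (136 - 50024)*((-24 + 70)/(-7057) + (-112)²) = -49888*(46*(-1/7057) + 12544) = -49888*(-46/7057 + 12544) = -49888*88522962/7057 = -4416233528256/7057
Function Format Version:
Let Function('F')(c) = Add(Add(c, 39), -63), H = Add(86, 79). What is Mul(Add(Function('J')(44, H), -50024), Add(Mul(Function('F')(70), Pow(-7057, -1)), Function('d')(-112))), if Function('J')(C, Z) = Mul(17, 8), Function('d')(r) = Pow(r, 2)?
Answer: Rational(-4416233528256, 7057) ≈ -6.2580e+8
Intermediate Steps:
H = 165
Function('F')(c) = Add(-24, c) (Function('F')(c) = Add(Add(39, c), -63) = Add(-24, c))
Function('J')(C, Z) = 136
Mul(Add(Function('J')(44, H), -50024), Add(Mul(Function('F')(70), Pow(-7057, -1)), Function('d')(-112))) = Mul(Add(136, -50024), Add(Mul(Add(-24, 70), Pow(-7057, -1)), Pow(-112, 2))) = Mul(-49888, Add(Mul(46, Rational(-1, 7057)), 12544)) = Mul(-49888, Add(Rational(-46, 7057), 12544)) = Mul(-49888, Rational(88522962, 7057)) = Rational(-4416233528256, 7057)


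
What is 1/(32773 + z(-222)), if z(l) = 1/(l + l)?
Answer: 444/14551211 ≈ 3.0513e-5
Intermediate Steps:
z(l) = 1/(2*l)
1/(32773 + z(-222)) = 1/(32773 + (½)/(-222)) = 1/(32773 + (½)*(-1/222)) = 1/(32773 - 1/444) = 1/(14551211/444) = 444/14551211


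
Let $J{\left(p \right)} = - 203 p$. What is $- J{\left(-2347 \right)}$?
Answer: $-476441$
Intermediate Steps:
$- J{\left(-2347 \right)} = - \left(-203\right) \left(-2347\right) = \left(-1\right) 476441 = -476441$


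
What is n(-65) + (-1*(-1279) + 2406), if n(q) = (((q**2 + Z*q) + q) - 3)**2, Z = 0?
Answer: 17284334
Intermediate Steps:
n(q) = (-3 + q + q**2)**2 (n(q) = (((q**2 + 0*q) + q) - 3)**2 = (((q**2 + 0) + q) - 3)**2 = ((q**2 + q) - 3)**2 = ((q + q**2) - 3)**2 = (-3 + q + q**2)**2)
n(-65) + (-1*(-1279) + 2406) = (-3 - 65 + (-65)**2)**2 + (-1*(-1279) + 2406) = (-3 - 65 + 4225)**2 + (1279 + 2406) = 4157**2 + 3685 = 17280649 + 3685 = 17284334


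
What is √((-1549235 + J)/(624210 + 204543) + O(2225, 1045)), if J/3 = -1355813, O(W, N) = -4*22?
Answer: I*√65096010508314/828753 ≈ 9.7354*I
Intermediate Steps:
O(W, N) = -88
J = -4067439 (J = 3*(-1355813) = -4067439)
√((-1549235 + J)/(624210 + 204543) + O(2225, 1045)) = √((-1549235 - 4067439)/(624210 + 204543) - 88) = √(-5616674/828753 - 88) = √(-78546938/828753) = I*√65096010508314/828753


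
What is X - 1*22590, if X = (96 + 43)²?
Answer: -3269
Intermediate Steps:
X = 19321 (X = 139² = 19321)
X - 1*22590 = 19321 - 1*22590 = 19321 - 22590 = -3269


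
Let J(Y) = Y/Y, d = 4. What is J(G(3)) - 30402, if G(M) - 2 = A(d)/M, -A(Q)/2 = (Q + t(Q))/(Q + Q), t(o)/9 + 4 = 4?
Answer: -30401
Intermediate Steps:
t(o) = 0 (t(o) = -36 + 9*4 = -36 + 36 = 0)
A(Q) = -1 (A(Q) = -2*(Q + 0)/(Q + Q) = -2*Q/(2*Q) = -2*Q*1/(2*Q) = -2*½ = -1)
G(M) = 2 - 1/M
J(Y) = 1
J(G(3)) - 30402 = 1 - 30402 = -30401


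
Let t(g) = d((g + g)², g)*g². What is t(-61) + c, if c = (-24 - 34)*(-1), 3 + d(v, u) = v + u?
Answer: 55145278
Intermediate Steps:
d(v, u) = -3 + u + v (d(v, u) = -3 + (v + u) = -3 + (u + v) = -3 + u + v)
t(g) = g²*(-3 + g + 4*g²) (t(g) = (-3 + g + (g + g)²)*g² = (-3 + g + (2*g)²)*g² = (-3 + g + 4*g²)*g² = g²*(-3 + g + 4*g²))
c = 58 (c = -58*(-1) = 58)
t(-61) + c = (-61)²*(-3 - 61 + 4*(-61)²) + 58 = 3721*(-3 - 61 + 4*3721) + 58 = 3721*(-3 - 61 + 14884) + 58 = 3721*14820 + 58 = 55145220 + 58 = 55145278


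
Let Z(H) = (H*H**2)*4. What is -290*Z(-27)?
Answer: 22832280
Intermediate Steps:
Z(H) = 4*H**3 (Z(H) = H**3*4 = 4*H**3)
-290*Z(-27) = -1160*(-27)**3 = -1160*(-19683) = -290*(-78732) = 22832280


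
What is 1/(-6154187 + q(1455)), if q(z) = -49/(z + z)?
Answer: -2910/17908684219 ≈ -1.6249e-7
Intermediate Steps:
q(z) = -49/(2*z)
1/(-6154187 + q(1455)) = 1/(-6154187 - 49/2/1455) = 1/(-6154187 - 49/2*1/1455) = 1/(-6154187 - 49/2910) = 1/(-17908684219/2910) = -2910/17908684219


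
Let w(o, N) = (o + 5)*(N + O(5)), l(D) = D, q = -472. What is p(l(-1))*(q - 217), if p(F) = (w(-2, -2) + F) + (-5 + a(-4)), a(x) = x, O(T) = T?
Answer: 689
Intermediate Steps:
w(o, N) = (5 + N)*(5 + o) (w(o, N) = (o + 5)*(N + 5) = (5 + o)*(5 + N) = (5 + N)*(5 + o))
p(F) = F (p(F) = ((25 + 5*(-2) + 5*(-2) - 2*(-2)) + F) + (-5 - 4) = ((25 - 10 - 10 + 4) + F) - 9 = (9 + F) - 9 = F)
p(l(-1))*(q - 217) = -(-472 - 217) = -1*(-689) = 689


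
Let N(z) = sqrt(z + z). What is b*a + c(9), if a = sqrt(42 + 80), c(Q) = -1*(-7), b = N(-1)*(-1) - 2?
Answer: 7 - sqrt(122)*(2 + I*sqrt(2)) ≈ -15.091 - 15.62*I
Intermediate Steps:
N(z) = sqrt(2)*sqrt(z) (N(z) = sqrt(2*z) = sqrt(2)*sqrt(z))
b = -2 - I*sqrt(2) (b = (sqrt(2)*sqrt(-1))*(-1) - 2 = (sqrt(2)*I)*(-1) - 2 = (I*sqrt(2))*(-1) - 2 = -I*sqrt(2) - 2 = -2 - I*sqrt(2) ≈ -2.0 - 1.4142*I)
c(Q) = 7
a = sqrt(122) ≈ 11.045
b*a + c(9) = (-2 - I*sqrt(2))*sqrt(122) + 7 = sqrt(122)*(-2 - I*sqrt(2)) + 7 = 7 + sqrt(122)*(-2 - I*sqrt(2))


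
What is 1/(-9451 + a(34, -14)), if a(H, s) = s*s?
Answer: -1/9255 ≈ -0.00010805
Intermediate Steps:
a(H, s) = s**2
1/(-9451 + a(34, -14)) = 1/(-9451 + (-14)**2) = 1/(-9451 + 196) = 1/(-9255) = -1/9255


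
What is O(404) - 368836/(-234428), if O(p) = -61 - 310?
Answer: -21650988/58607 ≈ -369.43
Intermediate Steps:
O(p) = -371
O(404) - 368836/(-234428) = -371 - 368836/(-234428) = -371 - 368836*(-1/234428) = -371 + 92209/58607 = -21650988/58607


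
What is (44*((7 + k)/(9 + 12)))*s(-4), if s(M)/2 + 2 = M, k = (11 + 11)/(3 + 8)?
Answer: -1584/7 ≈ -226.29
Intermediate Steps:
k = 2 (k = 22/11 = 22*(1/11) = 2)
s(M) = -4 + 2*M
(44*((7 + k)/(9 + 12)))*s(-4) = (44*((7 + 2)/(9 + 12)))*(-4 + 2*(-4)) = (44*(9/21))*(-4 - 8) = (44*(9*(1/21)))*(-12) = (44*(3/7))*(-12) = (132/7)*(-12) = -1584/7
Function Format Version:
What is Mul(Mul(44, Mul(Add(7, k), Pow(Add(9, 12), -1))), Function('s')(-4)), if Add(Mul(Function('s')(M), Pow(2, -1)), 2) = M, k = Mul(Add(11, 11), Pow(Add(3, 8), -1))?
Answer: Rational(-1584, 7) ≈ -226.29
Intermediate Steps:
k = 2 (k = Mul(22, Pow(11, -1)) = Mul(22, Rational(1, 11)) = 2)
Function('s')(M) = Add(-4, Mul(2, M))
Mul(Mul(44, Mul(Add(7, k), Pow(Add(9, 12), -1))), Function('s')(-4)) = Mul(Mul(44, Mul(Add(7, 2), Pow(Add(9, 12), -1))), Add(-4, Mul(2, -4))) = Mul(Mul(44, Mul(9, Pow(21, -1))), Add(-4, -8)) = Mul(Mul(44, Mul(9, Rational(1, 21))), -12) = Mul(Mul(44, Rational(3, 7)), -12) = Mul(Rational(132, 7), -12) = Rational(-1584, 7)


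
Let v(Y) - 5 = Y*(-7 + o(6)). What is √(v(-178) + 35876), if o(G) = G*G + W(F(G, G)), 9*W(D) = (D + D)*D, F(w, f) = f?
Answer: 3*√3255 ≈ 171.16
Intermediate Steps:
W(D) = 2*D²/9 (W(D) = ((D + D)*D)/9 = ((2*D)*D)/9 = (2*D²)/9 = 2*D²/9)
o(G) = 11*G²/9 (o(G) = G*G + 2*G²/9 = G² + 2*G²/9 = 11*G²/9)
v(Y) = 5 + 37*Y (v(Y) = 5 + Y*(-7 + (11/9)*6²) = 5 + Y*(-7 + (11/9)*36) = 5 + Y*(-7 + 44) = 5 + Y*37 = 5 + 37*Y)
√(v(-178) + 35876) = √((5 + 37*(-178)) + 35876) = √((5 - 6586) + 35876) = √(-6581 + 35876) = √29295 = 3*√3255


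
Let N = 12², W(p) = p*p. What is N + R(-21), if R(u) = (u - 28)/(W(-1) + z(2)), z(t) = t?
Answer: 383/3 ≈ 127.67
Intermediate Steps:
W(p) = p²
N = 144
R(u) = -28/3 + u/3 (R(u) = (u - 28)/((-1)² + 2) = (-28 + u)/(1 + 2) = (-28 + u)/3 = (-28 + u)*(⅓) = -28/3 + u/3)
N + R(-21) = 144 + (-28/3 + (⅓)*(-21)) = 144 + (-28/3 - 7) = 144 - 49/3 = 383/3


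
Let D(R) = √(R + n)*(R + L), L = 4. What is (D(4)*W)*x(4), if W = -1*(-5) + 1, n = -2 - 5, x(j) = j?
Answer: 192*I*√3 ≈ 332.55*I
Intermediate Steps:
n = -7
D(R) = √(-7 + R)*(4 + R) (D(R) = √(R - 7)*(R + 4) = √(-7 + R)*(4 + R))
W = 6 (W = 5 + 1 = 6)
(D(4)*W)*x(4) = ((√(-7 + 4)*(4 + 4))*6)*4 = ((√(-3)*8)*6)*4 = (((I*√3)*8)*6)*4 = ((8*I*√3)*6)*4 = (48*I*√3)*4 = 192*I*√3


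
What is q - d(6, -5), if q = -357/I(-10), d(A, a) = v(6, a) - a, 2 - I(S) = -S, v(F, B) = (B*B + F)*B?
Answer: 1557/8 ≈ 194.63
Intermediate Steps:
v(F, B) = B*(F + B²) (v(F, B) = (B² + F)*B = (F + B²)*B = B*(F + B²))
I(S) = 2 + S (I(S) = 2 - (-1)*S = 2 + S)
d(A, a) = -a + a*(6 + a²) (d(A, a) = a*(6 + a²) - a = -a + a*(6 + a²))
q = 357/8 (q = -357/(2 - 10) = -357/(-8) = -357*(-⅛) = 357/8 ≈ 44.625)
q - d(6, -5) = 357/8 - (-5)*(5 + (-5)²) = 357/8 - (-5)*(5 + 25) = 357/8 - (-5)*30 = 357/8 - 1*(-150) = 357/8 + 150 = 1557/8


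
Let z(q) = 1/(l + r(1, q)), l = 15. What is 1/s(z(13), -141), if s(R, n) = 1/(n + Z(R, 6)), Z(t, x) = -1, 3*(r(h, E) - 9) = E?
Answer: -142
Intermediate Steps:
r(h, E) = 9 + E/3
z(q) = 1/(24 + q/3) (z(q) = 1/(15 + (9 + q/3)) = 1/(24 + q/3))
s(R, n) = 1/(-1 + n) (s(R, n) = 1/(n - 1) = 1/(-1 + n))
1/s(z(13), -141) = 1/(1/(-1 - 141)) = 1/(1/(-142)) = 1/(-1/142) = -142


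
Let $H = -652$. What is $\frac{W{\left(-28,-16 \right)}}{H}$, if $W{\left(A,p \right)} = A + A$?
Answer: $\frac{14}{163} \approx 0.08589$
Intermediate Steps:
$W{\left(A,p \right)} = 2 A$
$\frac{W{\left(-28,-16 \right)}}{H} = \frac{2 \left(-28\right)}{-652} = \left(-56\right) \left(- \frac{1}{652}\right) = \frac{14}{163}$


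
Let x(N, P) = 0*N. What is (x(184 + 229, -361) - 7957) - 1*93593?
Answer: -101550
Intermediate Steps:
x(N, P) = 0
(x(184 + 229, -361) - 7957) - 1*93593 = (0 - 7957) - 1*93593 = -7957 - 93593 = -101550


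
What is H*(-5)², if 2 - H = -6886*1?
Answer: 172200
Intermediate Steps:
H = 6888 (H = 2 - (-6886) = 2 - 1*(-6886) = 2 + 6886 = 6888)
H*(-5)² = 6888*(-5)² = 6888*25 = 172200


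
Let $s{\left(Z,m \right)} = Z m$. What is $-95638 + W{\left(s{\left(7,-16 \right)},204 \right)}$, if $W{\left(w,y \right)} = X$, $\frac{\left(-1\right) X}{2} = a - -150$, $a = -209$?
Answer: $-95520$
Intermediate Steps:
$X = 118$ ($X = - 2 \left(-209 - -150\right) = - 2 \left(-209 + 150\right) = \left(-2\right) \left(-59\right) = 118$)
$W{\left(w,y \right)} = 118$
$-95638 + W{\left(s{\left(7,-16 \right)},204 \right)} = -95638 + 118 = -95520$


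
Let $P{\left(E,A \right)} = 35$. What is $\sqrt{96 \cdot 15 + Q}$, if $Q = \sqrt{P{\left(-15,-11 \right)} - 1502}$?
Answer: $\sqrt{1440 + 3 i \sqrt{163}} \approx 37.951 + 0.5046 i$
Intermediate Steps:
$Q = 3 i \sqrt{163}$ ($Q = \sqrt{35 - 1502} = \sqrt{-1467} = 3 i \sqrt{163} \approx 38.301 i$)
$\sqrt{96 \cdot 15 + Q} = \sqrt{96 \cdot 15 + 3 i \sqrt{163}} = \sqrt{1440 + 3 i \sqrt{163}}$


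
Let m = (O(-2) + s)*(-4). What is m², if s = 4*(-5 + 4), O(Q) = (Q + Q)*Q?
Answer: 256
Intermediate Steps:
O(Q) = 2*Q² (O(Q) = (2*Q)*Q = 2*Q²)
s = -4 (s = 4*(-1) = -4)
m = -16 (m = (2*(-2)² - 4)*(-4) = (2*4 - 4)*(-4) = (8 - 4)*(-4) = 4*(-4) = -16)
m² = (-16)² = 256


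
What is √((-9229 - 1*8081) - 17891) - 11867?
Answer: -11867 + I*√35201 ≈ -11867.0 + 187.62*I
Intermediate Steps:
√((-9229 - 1*8081) - 17891) - 11867 = √((-9229 - 8081) - 17891) - 11867 = √(-17310 - 17891) - 11867 = √(-35201) - 11867 = I*√35201 - 11867 = -11867 + I*√35201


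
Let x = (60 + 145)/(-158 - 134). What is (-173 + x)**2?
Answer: 2572619841/85264 ≈ 30172.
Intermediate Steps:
x = -205/292 (x = 205/(-292) = 205*(-1/292) = -205/292 ≈ -0.70205)
(-173 + x)**2 = (-173 - 205/292)**2 = (-50721/292)**2 = 2572619841/85264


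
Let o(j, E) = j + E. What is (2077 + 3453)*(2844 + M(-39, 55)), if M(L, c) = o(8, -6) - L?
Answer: 15954050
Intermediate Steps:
o(j, E) = E + j
M(L, c) = 2 - L (M(L, c) = (-6 + 8) - L = 2 - L)
(2077 + 3453)*(2844 + M(-39, 55)) = (2077 + 3453)*(2844 + (2 - 1*(-39))) = 5530*(2844 + (2 + 39)) = 5530*(2844 + 41) = 5530*2885 = 15954050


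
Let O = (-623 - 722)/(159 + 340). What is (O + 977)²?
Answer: 236369047684/249001 ≈ 9.4927e+5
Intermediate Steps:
O = -1345/499 ≈ -2.6954
(O + 977)² = (-1345/499 + 977)² = (486178/499)² = 236369047684/249001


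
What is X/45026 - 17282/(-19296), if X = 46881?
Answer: 420688777/217205424 ≈ 1.9368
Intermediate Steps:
X/45026 - 17282/(-19296) = 46881/45026 - 17282/(-19296) = 46881*(1/45026) - 17282*(-1/19296) = 46881/45026 + 8641/9648 = 420688777/217205424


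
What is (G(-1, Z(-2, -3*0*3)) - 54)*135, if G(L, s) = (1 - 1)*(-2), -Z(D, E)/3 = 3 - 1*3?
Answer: -7290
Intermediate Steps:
Z(D, E) = 0 (Z(D, E) = -3*(3 - 1*3) = -3*(3 - 3) = -3*0 = 0)
G(L, s) = 0 (G(L, s) = 0*(-2) = 0)
(G(-1, Z(-2, -3*0*3)) - 54)*135 = (0 - 54)*135 = -54*135 = -7290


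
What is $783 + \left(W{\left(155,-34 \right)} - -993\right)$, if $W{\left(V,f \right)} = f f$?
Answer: $2932$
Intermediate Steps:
$W{\left(V,f \right)} = f^{2}$
$783 + \left(W{\left(155,-34 \right)} - -993\right) = 783 + \left(\left(-34\right)^{2} - -993\right) = 783 + \left(1156 + 993\right) = 783 + 2149 = 2932$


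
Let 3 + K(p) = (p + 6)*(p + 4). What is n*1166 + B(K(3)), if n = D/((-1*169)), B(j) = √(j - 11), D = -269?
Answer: 314837/169 ≈ 1862.9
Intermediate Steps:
K(p) = -3 + (4 + p)*(6 + p) (K(p) = -3 + (p + 6)*(p + 4) = -3 + (6 + p)*(4 + p) = -3 + (4 + p)*(6 + p))
B(j) = √(-11 + j)
n = 269/169 (n = -269/((-1*169)) = -269/(-169) = -269*(-1/169) = 269/169 ≈ 1.5917)
n*1166 + B(K(3)) = (269/169)*1166 + √(-11 + (21 + 3² + 10*3)) = 313654/169 + √(-11 + (21 + 9 + 30)) = 313654/169 + √(-11 + 60) = 313654/169 + √49 = 313654/169 + 7 = 314837/169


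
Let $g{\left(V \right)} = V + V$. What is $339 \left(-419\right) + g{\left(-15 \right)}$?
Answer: $-142071$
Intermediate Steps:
$g{\left(V \right)} = 2 V$
$339 \left(-419\right) + g{\left(-15 \right)} = 339 \left(-419\right) + 2 \left(-15\right) = -142041 - 30 = -142071$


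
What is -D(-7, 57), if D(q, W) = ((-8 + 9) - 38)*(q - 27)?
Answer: -1258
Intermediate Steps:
D(q, W) = 999 - 37*q (D(q, W) = (1 - 38)*(-27 + q) = -37*(-27 + q) = 999 - 37*q)
-D(-7, 57) = -(999 - 37*(-7)) = -(999 + 259) = -1*1258 = -1258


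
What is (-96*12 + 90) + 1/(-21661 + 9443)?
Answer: -12975517/12218 ≈ -1062.0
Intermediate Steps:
(-96*12 + 90) + 1/(-21661 + 9443) = (-1152 + 90) + 1/(-12218) = -1062 - 1/12218 = -12975517/12218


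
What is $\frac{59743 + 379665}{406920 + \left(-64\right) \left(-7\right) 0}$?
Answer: $\frac{54926}{50865} \approx 1.0798$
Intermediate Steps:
$\frac{59743 + 379665}{406920 + \left(-64\right) \left(-7\right) 0} = \frac{439408}{406920 + 448 \cdot 0} = \frac{439408}{406920 + 0} = \frac{439408}{406920} = 439408 \cdot \frac{1}{406920} = \frac{54926}{50865}$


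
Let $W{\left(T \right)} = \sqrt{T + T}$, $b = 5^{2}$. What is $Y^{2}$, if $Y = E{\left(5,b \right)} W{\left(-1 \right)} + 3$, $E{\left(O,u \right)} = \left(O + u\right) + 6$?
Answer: $-2583 + 216 i \sqrt{2} \approx -2583.0 + 305.47 i$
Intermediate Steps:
$b = 25$
$W{\left(T \right)} = \sqrt{2} \sqrt{T}$ ($W{\left(T \right)} = \sqrt{2 T} = \sqrt{2} \sqrt{T}$)
$E{\left(O,u \right)} = 6 + O + u$
$Y = 3 + 36 i \sqrt{2}$ ($Y = \left(6 + 5 + 25\right) \sqrt{2} \sqrt{-1} + 3 = 36 \sqrt{2} i + 3 = 36 i \sqrt{2} + 3 = 3 + 36 i \sqrt{2} \approx 3.0 + 50.912 i$)
$Y^{2} = \left(3 + 36 i \sqrt{2}\right)^{2}$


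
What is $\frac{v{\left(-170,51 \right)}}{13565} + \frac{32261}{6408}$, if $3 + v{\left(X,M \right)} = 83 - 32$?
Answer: $\frac{437928049}{86924520} \approx 5.038$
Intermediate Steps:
$v{\left(X,M \right)} = 48$ ($v{\left(X,M \right)} = -3 + \left(83 - 32\right) = -3 + 51 = 48$)
$\frac{v{\left(-170,51 \right)}}{13565} + \frac{32261}{6408} = \frac{48}{13565} + \frac{32261}{6408} = \frac{437928049}{86924520}$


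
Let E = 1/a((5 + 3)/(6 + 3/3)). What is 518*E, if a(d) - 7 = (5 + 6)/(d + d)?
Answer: 1184/27 ≈ 43.852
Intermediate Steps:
a(d) = 7 + 11/(2*d) (a(d) = 7 + (5 + 6)/(d + d) = 7 + 11/((2*d)) = 7 + 11*(1/(2*d)) = 7 + 11/(2*d))
E = 16/189 (E = 1/(7 + 11/(2*(((5 + 3)/(6 + 3/3))))) = 1/(7 + 11/(2*((8/(6 + 3*(⅓)))))) = 1/(7 + 11/(2*((8/(6 + 1))))) = 1/(7 + 11/(2*((8/7)))) = 1/(7 + 11/(2*((8*(⅐))))) = 1/(7 + 11/(2*(8/7))) = 1/(7 + (11/2)*(7/8)) = 1/(7 + 77/16) = 1/(189/16) = 16/189 ≈ 0.084656)
518*E = 518*(16/189) = 1184/27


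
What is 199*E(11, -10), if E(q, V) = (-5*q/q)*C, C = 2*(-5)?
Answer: 9950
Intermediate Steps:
C = -10
E(q, V) = 50 (E(q, V) = -5*q/q*(-10) = -5*1*(-10) = -5*(-10) = 50)
199*E(11, -10) = 199*50 = 9950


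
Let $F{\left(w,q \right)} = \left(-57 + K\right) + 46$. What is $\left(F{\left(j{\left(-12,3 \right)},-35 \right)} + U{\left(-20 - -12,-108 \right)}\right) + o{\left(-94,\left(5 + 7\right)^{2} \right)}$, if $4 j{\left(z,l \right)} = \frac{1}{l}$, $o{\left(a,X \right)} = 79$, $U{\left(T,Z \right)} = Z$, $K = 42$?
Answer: $2$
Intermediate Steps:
$j{\left(z,l \right)} = \frac{1}{4 l}$
$F{\left(w,q \right)} = 31$ ($F{\left(w,q \right)} = \left(-57 + 42\right) + 46 = -15 + 46 = 31$)
$\left(F{\left(j{\left(-12,3 \right)},-35 \right)} + U{\left(-20 - -12,-108 \right)}\right) + o{\left(-94,\left(5 + 7\right)^{2} \right)} = \left(31 - 108\right) + 79 = -77 + 79 = 2$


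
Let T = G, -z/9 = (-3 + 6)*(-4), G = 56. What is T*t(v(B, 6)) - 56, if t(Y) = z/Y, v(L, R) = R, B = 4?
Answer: 952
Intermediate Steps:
z = 108 (z = -9*(-3 + 6)*(-4) = -27*(-4) = -9*(-12) = 108)
T = 56
t(Y) = 108/Y
T*t(v(B, 6)) - 56 = 56*(108/6) - 56 = 56*(108*(⅙)) - 56 = 56*18 - 56 = 1008 - 56 = 952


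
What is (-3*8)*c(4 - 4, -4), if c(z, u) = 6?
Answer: -144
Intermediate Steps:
(-3*8)*c(4 - 4, -4) = -3*8*6 = -24*6 = -144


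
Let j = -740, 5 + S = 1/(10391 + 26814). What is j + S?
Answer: -27717724/37205 ≈ -745.00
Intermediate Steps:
S = -186024/37205 (S = -5 + 1/(10391 + 26814) = -5 + 1/37205 = -186024/37205 ≈ -5.0000)
j + S = -740 - 186024/37205 = -27717724/37205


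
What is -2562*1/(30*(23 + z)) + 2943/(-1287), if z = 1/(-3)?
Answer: -294363/48620 ≈ -6.0544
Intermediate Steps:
z = -⅓ ≈ -0.33333
-2562*1/(30*(23 + z)) + 2943/(-1287) = -2562*1/(30*(23 - ⅓)) + 2943/(-1287) = -2562/(30*(68/3)) + 2943*(-1/1287) = -2562/680 - 327/143 = -2562*1/680 - 327/143 = -1281/340 - 327/143 = -294363/48620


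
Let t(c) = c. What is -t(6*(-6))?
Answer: 36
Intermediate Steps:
-t(6*(-6)) = -6*(-6) = -1*(-36) = 36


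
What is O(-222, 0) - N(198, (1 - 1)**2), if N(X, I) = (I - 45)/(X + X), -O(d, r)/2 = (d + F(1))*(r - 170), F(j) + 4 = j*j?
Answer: -3365995/44 ≈ -76500.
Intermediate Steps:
F(j) = -4 + j**2 (F(j) = -4 + j*j = -4 + j**2)
O(d, r) = -2*(-170 + r)*(-3 + d) (O(d, r) = -2*(d + (-4 + 1**2))*(r - 170) = -2*(d + (-4 + 1))*(-170 + r) = -2*(d - 3)*(-170 + r) = -2*(-3 + d)*(-170 + r) = -2*(-170 + r)*(-3 + d))
N(X, I) = (-45 + I)/(2*X) (N(X, I) = (-45 + I)/((2*X)) = (-45 + I)*(1/(2*X)) = (-45 + I)/(2*X))
O(-222, 0) - N(198, (1 - 1)**2) = (-1020 + 6*0 + 340*(-222) - 2*(-222)*0) - (-45 + (1 - 1)**2)/(2*198) = (-1020 + 0 - 75480 + 0) - (-45 + 0**2)/(2*198) = -76500 - (-45 + 0)/(2*198) = -76500 - (-45)/(2*198) = -76500 - 1*(-5/44) = -76500 + 5/44 = -3365995/44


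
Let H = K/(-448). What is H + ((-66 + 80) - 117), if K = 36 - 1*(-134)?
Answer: -23157/224 ≈ -103.38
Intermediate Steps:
K = 170 (K = 36 + 134 = 170)
H = -85/224 (H = 170/(-448) = 170*(-1/448) = -85/224 ≈ -0.37946)
H + ((-66 + 80) - 117) = -85/224 + ((-66 + 80) - 117) = -85/224 + (14 - 117) = -85/224 - 103 = -23157/224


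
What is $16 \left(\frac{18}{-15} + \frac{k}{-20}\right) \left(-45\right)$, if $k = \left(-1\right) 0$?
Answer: $864$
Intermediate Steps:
$k = 0$
$16 \left(\frac{18}{-15} + \frac{k}{-20}\right) \left(-45\right) = 16 \left(\frac{18}{-15} + \frac{0}{-20}\right) \left(-45\right) = 16 \left(18 \left(- \frac{1}{15}\right) + 0 \left(- \frac{1}{20}\right)\right) \left(-45\right) = 16 \left(- \frac{6}{5} + 0\right) \left(-45\right) = 16 \left(- \frac{6}{5}\right) \left(-45\right) = \left(- \frac{96}{5}\right) \left(-45\right) = 864$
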